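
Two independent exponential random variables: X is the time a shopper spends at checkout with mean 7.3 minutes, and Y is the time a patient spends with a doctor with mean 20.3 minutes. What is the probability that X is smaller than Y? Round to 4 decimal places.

λ_1 = 1/7.3 = 0.136986, λ_2 = 1/20.3 = 0.0492611.
For independent exponentials, P(X < Y) = λ_1/(λ_1+λ_2) = 0.136986/0.186247 ≈ 0.7355.

0.7355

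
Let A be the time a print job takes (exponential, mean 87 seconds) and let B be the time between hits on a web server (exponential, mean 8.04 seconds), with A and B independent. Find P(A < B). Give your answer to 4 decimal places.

0.0846

λ_1 = 1/87 = 0.0114943, λ_2 = 1/8.04 = 0.124378.
For independent exponentials, P(A < B) = λ_1/(λ_1+λ_2) = 0.0114943/0.135872 ≈ 0.0846.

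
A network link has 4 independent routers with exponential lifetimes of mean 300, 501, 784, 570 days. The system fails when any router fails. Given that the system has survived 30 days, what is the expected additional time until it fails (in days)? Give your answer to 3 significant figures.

120

First-failure rate Σλ = 1/300 + 1/501 + 1/784 + 1/570 = 0.00835924.
By memorylessness the expected residual is 1/Σλ = 119.628 days, regardless of the 30 already elapsed.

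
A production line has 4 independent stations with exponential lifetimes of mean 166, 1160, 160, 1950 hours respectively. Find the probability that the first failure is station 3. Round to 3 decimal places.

0.458

Rates: λ_i = 1/mean_i → 0.0060241, 0.000862069, 0.00625, 0.000512821; Σλ = 0.013649.
P(station 3 first) = λ_3/Σλ = 0.00625/0.013649 ≈ 0.458.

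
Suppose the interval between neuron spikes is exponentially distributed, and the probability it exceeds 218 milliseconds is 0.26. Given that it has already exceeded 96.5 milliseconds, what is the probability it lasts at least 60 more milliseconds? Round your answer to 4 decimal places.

0.6902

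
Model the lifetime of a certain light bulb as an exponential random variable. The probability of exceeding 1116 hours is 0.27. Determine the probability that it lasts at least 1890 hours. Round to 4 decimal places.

e^(−λ·1116) = 0.27 ⇒ λ = −ln(0.27)/1116 = 0.00117324.
P(X > 1890) = e^(−0.00117324·1890) = e^(−2.2174) ≈ 0.1089.

0.1089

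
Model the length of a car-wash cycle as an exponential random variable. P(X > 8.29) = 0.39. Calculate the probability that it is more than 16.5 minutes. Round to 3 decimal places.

e^(−λ·8.29) = 0.39 ⇒ λ = −ln(0.39)/8.29 = 0.113584.
P(X > 16.5) = e^(−0.113584·16.5) = e^(−1.8741) ≈ 0.153.

0.153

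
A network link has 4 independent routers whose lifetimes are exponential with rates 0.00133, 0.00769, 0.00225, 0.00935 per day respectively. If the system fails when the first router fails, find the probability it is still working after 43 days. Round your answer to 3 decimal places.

0.412

The time to first failure is exponential with rate Σλ = 0.00133 + 0.00769 + 0.00225 + 0.00935 = 0.02062.
P(min > 43) = e^(−0.02062·43) = e^(−0.88666) ≈ 0.412.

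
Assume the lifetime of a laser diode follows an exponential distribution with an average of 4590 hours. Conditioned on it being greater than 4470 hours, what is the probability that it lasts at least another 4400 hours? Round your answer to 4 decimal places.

0.3834

The rate is λ = 1/4590 = 0.000217865 per hour.
P(X > s+t | X > s) = e^(−λ(s+t))/e^(−λs) = e^(−λt), independent of s = 4470.
P(X > 4400) = e^(−0.95861) ≈ 0.3834.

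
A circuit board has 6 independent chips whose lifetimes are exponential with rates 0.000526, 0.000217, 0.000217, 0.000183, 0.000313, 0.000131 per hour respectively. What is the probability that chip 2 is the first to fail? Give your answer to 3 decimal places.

The time to first failure is exponential with rate Σλ = 0.000526 + 0.000217 + 0.000217 + 0.000183 + 0.000313 + 0.000131 = 0.001587.
P(chip 2 first) = λ_2/Σλ = 0.000217/0.001587 ≈ 0.137.

0.137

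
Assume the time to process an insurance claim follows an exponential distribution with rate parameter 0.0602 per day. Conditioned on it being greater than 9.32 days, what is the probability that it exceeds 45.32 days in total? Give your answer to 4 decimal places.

0.1145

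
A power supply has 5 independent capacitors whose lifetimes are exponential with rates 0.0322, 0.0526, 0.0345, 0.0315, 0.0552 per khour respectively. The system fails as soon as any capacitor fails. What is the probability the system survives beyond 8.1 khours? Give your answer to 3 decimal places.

The time to first failure is exponential with rate Σλ = 0.0322 + 0.0526 + 0.0345 + 0.0315 + 0.0552 = 0.206.
P(min > 8.1) = e^(−0.206·8.1) = e^(−1.6686) ≈ 0.189.

0.189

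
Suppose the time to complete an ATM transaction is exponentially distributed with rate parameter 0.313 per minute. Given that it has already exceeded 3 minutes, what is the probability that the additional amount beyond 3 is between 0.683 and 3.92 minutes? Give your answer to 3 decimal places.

0.514

Memoryless: the residual past 3 is again Exp(λ).
P(0.683 < residual < 3.92) = e^(−λ·0.683) − e^(−λ·3.92) = 0.80753 − 0.29318 ≈ 0.514.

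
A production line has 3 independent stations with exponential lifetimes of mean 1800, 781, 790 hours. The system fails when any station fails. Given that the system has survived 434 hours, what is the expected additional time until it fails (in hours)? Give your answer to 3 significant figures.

322

First-failure rate Σλ = 1/1800 + 1/781 + 1/790 = 0.00310179.
By memorylessness the expected residual is 1/Σλ = 322.395 hours, regardless of the 434 already elapsed.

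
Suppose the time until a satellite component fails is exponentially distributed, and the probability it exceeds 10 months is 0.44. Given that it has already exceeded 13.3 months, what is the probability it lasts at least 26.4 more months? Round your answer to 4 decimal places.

From e^(−λ·10) = 0.44, λ = −ln(0.44)/10 = 0.0820981.
Memoryless: P(X > 13.3+26.4 | X > 13.3) = P(X > 26.4) = e^(−0.0820981·26.4) ≈ 0.1145.

0.1145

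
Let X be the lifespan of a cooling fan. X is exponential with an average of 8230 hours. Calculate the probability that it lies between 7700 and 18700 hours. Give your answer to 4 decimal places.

0.2893

The rate is λ = 1/8230 = 0.000121507 per hour.
P(7700 < X < 18700) = e^(−λ·7700) − e^(−λ·18700) = 0.39235 − 0.10309 ≈ 0.2893.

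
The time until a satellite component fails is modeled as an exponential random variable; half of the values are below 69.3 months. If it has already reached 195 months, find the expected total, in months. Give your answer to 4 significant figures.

295.0

For an exponential, median = ln(2)/λ, so λ = ln 2 / 69.3 = 0.0100021 per month.
By memorylessness, E[X | X > 195] = 195 + 1/λ = 195 + 99.9788 = 294.979 months.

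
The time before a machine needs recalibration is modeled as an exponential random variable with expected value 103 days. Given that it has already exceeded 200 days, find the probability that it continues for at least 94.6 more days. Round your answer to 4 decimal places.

0.3991

The rate is λ = 1/103 = 0.00970874 per day.
By the memoryless property, P(X > 200+94.6 | X > 200) = P(X > 94.6).
P(X > 94.6) = e^(−0.91845) ≈ 0.3991.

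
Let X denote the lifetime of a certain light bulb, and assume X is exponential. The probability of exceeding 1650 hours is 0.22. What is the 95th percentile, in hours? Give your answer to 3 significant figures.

3260

e^(−λ·1650) = 0.22 ⇒ λ = −ln(0.22)/1650 = 0.000917653.
95th percentile: 1 − e^(−λt) = 0.95, t = −ln(0.05)/λ = 3264.56 hours.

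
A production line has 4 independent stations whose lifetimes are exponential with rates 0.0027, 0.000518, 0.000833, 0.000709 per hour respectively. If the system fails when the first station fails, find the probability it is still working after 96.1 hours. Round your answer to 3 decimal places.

The time to first failure is exponential with rate Σλ = 0.0027 + 0.000518 + 0.000833 + 0.000709 = 0.00476.
P(min > 96.1) = e^(−0.00476·96.1) = e^(−0.45744) ≈ 0.633.

0.633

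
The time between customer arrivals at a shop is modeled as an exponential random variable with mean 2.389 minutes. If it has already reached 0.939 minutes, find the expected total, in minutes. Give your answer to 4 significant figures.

The rate is λ = 1/2.389 = 0.418585 per minute.
By memorylessness, E[X | X > 0.939] = 0.939 + 1/λ = 0.939 + 2.389 = 3.328 minutes.

3.328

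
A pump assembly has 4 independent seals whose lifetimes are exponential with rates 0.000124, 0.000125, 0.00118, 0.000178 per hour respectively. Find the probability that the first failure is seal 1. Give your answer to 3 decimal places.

0.077

The time to first failure is exponential with rate Σλ = 0.000124 + 0.000125 + 0.00118 + 0.000178 = 0.001607.
P(seal 1 first) = λ_1/Σλ = 0.000124/0.001607 ≈ 0.077.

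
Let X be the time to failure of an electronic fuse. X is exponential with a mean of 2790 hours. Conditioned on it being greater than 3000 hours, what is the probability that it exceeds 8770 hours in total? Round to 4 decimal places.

0.1264

The rate is λ = 1/2790 = 0.000358423 per hour.
By the memoryless property, P(X > 3000+5770 | X > 3000) = P(X > 5770).
P(X > 5770) = e^(−2.0681) ≈ 0.1264.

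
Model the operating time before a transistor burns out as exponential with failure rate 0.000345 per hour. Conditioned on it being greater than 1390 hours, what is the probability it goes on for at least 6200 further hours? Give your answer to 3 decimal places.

0.118

By the memoryless property, P(X > 1390+6200 | X > 1390) = P(X > 6200).
P(X > 6200) = e^(−2.139) ≈ 0.118.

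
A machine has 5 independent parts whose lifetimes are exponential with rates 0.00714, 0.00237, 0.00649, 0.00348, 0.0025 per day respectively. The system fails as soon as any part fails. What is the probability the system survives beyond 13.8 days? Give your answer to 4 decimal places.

The time to first failure is exponential with rate Σλ = 0.00714 + 0.00237 + 0.00649 + 0.00348 + 0.0025 = 0.02198.
P(min > 13.8) = e^(−0.02198·13.8) = e^(−0.30332) ≈ 0.7384.

0.7384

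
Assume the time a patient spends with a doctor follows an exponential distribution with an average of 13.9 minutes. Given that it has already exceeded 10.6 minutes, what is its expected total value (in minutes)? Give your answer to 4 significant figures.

The rate is λ = 1/13.9 = 0.0719424 per minute.
By memorylessness, E[X | X > 10.6] = 10.6 + 1/λ = 10.6 + 13.9 = 24.5 minutes.

24.50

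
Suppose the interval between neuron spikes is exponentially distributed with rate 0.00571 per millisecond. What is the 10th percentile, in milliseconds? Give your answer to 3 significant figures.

Set 1 − e^(−λt) = 0.1, so t = −ln(0.9)/λ = 0.10536/0.00571 ≈ 18.4519 milliseconds.

18.5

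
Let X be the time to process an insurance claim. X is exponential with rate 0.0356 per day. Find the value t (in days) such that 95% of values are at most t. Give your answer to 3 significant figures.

Set 1 − e^(−λt) = 0.95, so t = −ln(0.05)/λ = 2.9957/0.0356 ≈ 84.1498 days.

84.1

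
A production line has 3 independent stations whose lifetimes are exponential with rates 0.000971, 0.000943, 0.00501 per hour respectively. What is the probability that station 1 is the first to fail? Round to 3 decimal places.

The time to first failure is exponential with rate Σλ = 0.000971 + 0.000943 + 0.00501 = 0.006924.
P(station 1 first) = λ_1/Σλ = 0.000971/0.006924 ≈ 0.140.

0.140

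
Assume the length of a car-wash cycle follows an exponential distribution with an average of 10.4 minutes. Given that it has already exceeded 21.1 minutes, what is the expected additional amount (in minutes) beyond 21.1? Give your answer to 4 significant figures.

10.40

The rate is λ = 1/10.4 = 0.0961538 per minute.
By memorylessness, the remaining amount past any threshold is again Exp(λ) with mean 1/λ = 10.4 minutes.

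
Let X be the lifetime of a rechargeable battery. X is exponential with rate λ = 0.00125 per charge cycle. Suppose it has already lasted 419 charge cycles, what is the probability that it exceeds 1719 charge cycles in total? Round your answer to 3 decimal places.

0.197

P(X > s+t | X > s) = e^(−λ(s+t))/e^(−λs) = e^(−λt), independent of s = 419.
P(X > 1300) = e^(−1.625) ≈ 0.197.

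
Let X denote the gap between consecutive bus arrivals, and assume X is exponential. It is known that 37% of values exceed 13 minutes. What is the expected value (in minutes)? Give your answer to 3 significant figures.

e^(−λ·13) = 0.37 ⇒ λ = −ln(0.37)/13 = 0.0764809.
Mean = 1/λ = 13.0752 minutes.

13.1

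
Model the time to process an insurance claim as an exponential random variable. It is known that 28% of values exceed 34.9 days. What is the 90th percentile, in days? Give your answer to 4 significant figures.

e^(−λ·34.9) = 0.28 ⇒ λ = −ln(0.28)/34.9 = 0.0364747.
90th percentile: 1 − e^(−λt) = 0.9, t = −ln(0.1)/λ = 63.1283 days.

63.13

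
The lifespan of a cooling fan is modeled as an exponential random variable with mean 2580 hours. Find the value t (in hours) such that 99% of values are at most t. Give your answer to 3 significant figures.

11900

The rate is λ = 1/2580 = 0.000387597 per hour.
Set 1 − e^(−λt) = 0.99, so t = −ln(0.01)/λ = 4.6052/0.000387597 ≈ 11881.3 hours.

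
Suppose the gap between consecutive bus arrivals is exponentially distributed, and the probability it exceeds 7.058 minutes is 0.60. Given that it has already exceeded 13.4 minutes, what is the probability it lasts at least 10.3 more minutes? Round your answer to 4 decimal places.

0.4745

From e^(−λ·7.058) = 0.60, λ = −ln(0.60)/7.058 = 0.0723754.
Memoryless: P(X > 13.4+10.3 | X > 13.4) = P(X > 10.3) = e^(−0.0723754·10.3) ≈ 0.4745.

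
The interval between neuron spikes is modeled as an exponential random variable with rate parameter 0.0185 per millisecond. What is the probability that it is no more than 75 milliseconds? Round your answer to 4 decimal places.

0.7503

P(X ≤ 75) = 1 − e^(−λ·75) = 1 − e^(−1.3875) ≈ 0.7503.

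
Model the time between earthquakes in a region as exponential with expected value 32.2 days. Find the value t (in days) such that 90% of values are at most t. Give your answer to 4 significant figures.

74.14

The rate is λ = 1/32.2 = 0.0310559 per day.
Set 1 − e^(−λt) = 0.9, so t = −ln(0.1)/λ = 2.3026/0.0310559 ≈ 74.1432 days.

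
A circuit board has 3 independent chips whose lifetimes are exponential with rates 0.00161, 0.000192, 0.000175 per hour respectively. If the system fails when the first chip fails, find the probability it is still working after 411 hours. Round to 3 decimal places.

0.444

The time to first failure is exponential with rate Σλ = 0.00161 + 0.000192 + 0.000175 = 0.001977.
P(min > 411) = e^(−0.001977·411) = e^(−0.81255) ≈ 0.444.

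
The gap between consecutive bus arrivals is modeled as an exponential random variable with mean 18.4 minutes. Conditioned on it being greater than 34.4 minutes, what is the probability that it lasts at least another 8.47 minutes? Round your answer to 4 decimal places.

The rate is λ = 1/18.4 = 0.0543478 per minute.
The exponential is memoryless, so the remaining time is again Exp(λ): the condition X > 34.4 is irrelevant.
P(X > 8.47) = e^(−0.46033) ≈ 0.6311.

0.6311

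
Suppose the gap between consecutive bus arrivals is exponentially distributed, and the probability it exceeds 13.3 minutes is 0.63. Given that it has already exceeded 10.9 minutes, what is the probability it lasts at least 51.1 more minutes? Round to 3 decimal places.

0.169

From e^(−λ·13.3) = 0.63, λ = −ln(0.63)/13.3 = 0.0347395.
Memoryless: P(X > 10.9+51.1 | X > 10.9) = P(X > 51.1) = e^(−0.0347395·51.1) ≈ 0.169.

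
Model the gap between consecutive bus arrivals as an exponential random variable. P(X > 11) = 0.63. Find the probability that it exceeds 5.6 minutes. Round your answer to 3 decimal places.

0.790

e^(−λ·11) = 0.63 ⇒ λ = −ln(0.63)/11 = 0.0420032.
P(X > 5.6) = e^(−0.0420032·5.6) = e^(−0.23522) ≈ 0.790.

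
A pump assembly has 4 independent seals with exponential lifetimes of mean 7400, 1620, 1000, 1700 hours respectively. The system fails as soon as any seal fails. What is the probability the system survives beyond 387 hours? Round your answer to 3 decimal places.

0.404

The first failure time is exponential with rate Σλ_i = 1/7400 + 1/1620 + 1/1000 + 1/1700 = 0.00234065 per hour.
P(min > 387) = e^(−0.00234065·387) = e^(−0.90583) ≈ 0.404.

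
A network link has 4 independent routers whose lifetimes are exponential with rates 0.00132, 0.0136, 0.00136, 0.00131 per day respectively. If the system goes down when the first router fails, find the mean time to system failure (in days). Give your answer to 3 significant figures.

56.9

The time to first failure is exponential with rate Σλ = 0.00132 + 0.0136 + 0.00136 + 0.00131 = 0.01759.
E[min] = 1/Σλ = 1/0.01759 = 56.8505 days.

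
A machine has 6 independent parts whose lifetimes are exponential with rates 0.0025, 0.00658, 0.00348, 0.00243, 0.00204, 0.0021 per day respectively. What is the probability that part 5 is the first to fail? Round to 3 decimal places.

The time to first failure is exponential with rate Σλ = 0.0025 + 0.00658 + 0.00348 + 0.00243 + 0.00204 + 0.0021 = 0.01913.
P(part 5 first) = λ_5/Σλ = 0.00204/0.01913 ≈ 0.107.

0.107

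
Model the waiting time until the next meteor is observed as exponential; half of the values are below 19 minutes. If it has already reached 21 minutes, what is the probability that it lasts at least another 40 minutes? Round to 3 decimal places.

0.232

For an exponential, median = ln(2)/λ, so λ = ln 2 / 19 = 0.0364814 per minute.
By the memoryless property, P(X > 21+40 | X > 21) = P(X > 40).
P(X > 40) = e^(−1.4593) ≈ 0.232.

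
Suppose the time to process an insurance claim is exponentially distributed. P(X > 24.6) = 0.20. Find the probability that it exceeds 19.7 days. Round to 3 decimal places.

0.276

e^(−λ·24.6) = 0.20 ⇒ λ = −ln(0.20)/24.6 = 0.0654243.
P(X > 19.7) = e^(−0.0654243·19.7) = e^(−1.2889) ≈ 0.276.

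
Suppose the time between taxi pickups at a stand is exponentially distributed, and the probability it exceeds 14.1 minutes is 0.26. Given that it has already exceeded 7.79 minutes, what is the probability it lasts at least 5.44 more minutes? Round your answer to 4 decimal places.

0.5947

From e^(−λ·14.1) = 0.26, λ = −ln(0.26)/14.1 = 0.0955371.
Memoryless: P(X > 7.79+5.44 | X > 7.79) = P(X > 5.44) = e^(−0.0955371·5.44) ≈ 0.5947.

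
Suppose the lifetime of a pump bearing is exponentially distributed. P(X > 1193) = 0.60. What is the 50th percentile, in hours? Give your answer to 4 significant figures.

1619

e^(−λ·1193) = 0.60 ⇒ λ = −ln(0.60)/1193 = 0.000428186.
50th percentile: 1 − e^(−λt) = 0.5, t = −ln(0.5)/λ = 1618.8 hours.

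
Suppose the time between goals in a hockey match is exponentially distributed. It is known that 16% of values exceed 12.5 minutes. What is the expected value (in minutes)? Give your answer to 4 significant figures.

6.821

e^(−λ·12.5) = 0.16 ⇒ λ = −ln(0.16)/12.5 = 0.146607.
Mean = 1/λ = 6.82098 minutes.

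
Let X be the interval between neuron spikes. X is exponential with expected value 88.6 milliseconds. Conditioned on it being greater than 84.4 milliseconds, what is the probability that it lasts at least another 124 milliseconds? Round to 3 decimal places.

0.247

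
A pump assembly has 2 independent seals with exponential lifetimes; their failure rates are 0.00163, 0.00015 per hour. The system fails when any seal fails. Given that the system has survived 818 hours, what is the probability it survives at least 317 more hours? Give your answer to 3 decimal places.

Time to first failure ~ Exp(Σλ) with Σλ = 0.00178.
By memorylessness, P(T > 818+317 | T > 818) = P(T > 317) = e^(−0.00178·317) ≈ 0.569.

0.569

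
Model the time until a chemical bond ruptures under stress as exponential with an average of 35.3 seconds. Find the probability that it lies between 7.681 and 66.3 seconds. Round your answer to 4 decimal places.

The rate is λ = 1/35.3 = 0.0283286 per second.
P(7.681 < X < 66.3) = e^(−λ·7.681) − e^(−λ·66.3) = 0.80445 − 0.15287 ≈ 0.6516.

0.6516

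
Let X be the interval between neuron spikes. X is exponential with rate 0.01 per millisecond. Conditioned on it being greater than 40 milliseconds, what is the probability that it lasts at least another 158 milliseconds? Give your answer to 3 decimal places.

0.206

P(X > s+t | X > s) = e^(−λ(s+t))/e^(−λs) = e^(−λt), independent of s = 40.
P(X > 158) = e^(−1.58) ≈ 0.206.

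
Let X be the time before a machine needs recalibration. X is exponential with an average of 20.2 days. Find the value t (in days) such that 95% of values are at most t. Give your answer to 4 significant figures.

The rate is λ = 1/20.2 = 0.049505 per day.
Set 1 − e^(−λt) = 0.95, so t = −ln(0.05)/λ = 2.9957/0.049505 ≈ 60.5138 days.

60.51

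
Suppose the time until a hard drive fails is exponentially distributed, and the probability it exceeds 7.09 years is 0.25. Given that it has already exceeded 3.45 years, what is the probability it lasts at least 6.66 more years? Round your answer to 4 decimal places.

From e^(−λ·7.09) = 0.25, λ = −ln(0.25)/7.09 = 0.195528.
Memoryless: P(X > 3.45+6.66 | X > 3.45) = P(X > 6.66) = e^(−0.195528·6.66) ≈ 0.2719.

0.2719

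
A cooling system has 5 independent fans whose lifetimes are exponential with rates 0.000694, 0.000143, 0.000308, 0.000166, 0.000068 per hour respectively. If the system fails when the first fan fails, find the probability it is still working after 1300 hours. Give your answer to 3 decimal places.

0.167

The time to first failure is exponential with rate Σλ = 0.000694 + 0.000143 + 0.000308 + 0.000166 + 0.000068 = 0.001379.
P(min > 1300) = e^(−0.001379·1300) = e^(−1.7927) ≈ 0.167.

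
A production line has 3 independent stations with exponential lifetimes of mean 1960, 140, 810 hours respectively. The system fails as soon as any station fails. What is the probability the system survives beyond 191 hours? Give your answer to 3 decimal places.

The first failure time is exponential with rate Σλ_i = 1/1960 + 1/140 + 1/810 = 0.00888763 per hour.
P(min > 191) = e^(−0.00888763·191) = e^(−1.6975) ≈ 0.183.

0.183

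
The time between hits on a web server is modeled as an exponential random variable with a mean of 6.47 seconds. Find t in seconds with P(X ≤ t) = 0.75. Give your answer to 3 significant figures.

8.97

The rate is λ = 1/6.47 = 0.15456 per second.
Set 1 − e^(−λt) = 0.75, so t = −ln(0.25)/λ = 1.3863/0.15456 ≈ 8.96932 seconds.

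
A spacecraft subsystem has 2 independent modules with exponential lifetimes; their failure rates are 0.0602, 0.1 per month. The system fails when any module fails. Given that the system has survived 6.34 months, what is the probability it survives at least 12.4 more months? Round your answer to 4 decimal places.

Time to first failure ~ Exp(Σλ) with Σλ = 0.1602.
By memorylessness, P(T > 6.34+12.4 | T > 6.34) = P(T > 12.4) = e^(−0.1602·12.4) ≈ 0.1372.

0.1372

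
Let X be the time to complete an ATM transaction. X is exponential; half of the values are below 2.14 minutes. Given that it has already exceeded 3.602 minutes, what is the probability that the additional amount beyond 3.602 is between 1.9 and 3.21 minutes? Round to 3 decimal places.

0.187

For an exponential, median = ln(2)/λ, so λ = ln 2 / 2.14 = 0.323901 per minute.
Memoryless: the residual past 3.602 is again Exp(λ).
P(1.9 < residual < 3.21) = e^(−λ·1.9) − e^(−λ·3.21) = 0.54042 − 0.35355 ≈ 0.187.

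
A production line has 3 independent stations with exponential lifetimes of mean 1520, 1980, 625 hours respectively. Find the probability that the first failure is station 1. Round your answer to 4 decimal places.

0.2381

Rates: λ_i = 1/mean_i → 0.000657895, 0.000505051, 0.0016; Σλ = 0.00276295.
P(station 1 first) = λ_1/Σλ = 0.000657895/0.00276295 ≈ 0.2381.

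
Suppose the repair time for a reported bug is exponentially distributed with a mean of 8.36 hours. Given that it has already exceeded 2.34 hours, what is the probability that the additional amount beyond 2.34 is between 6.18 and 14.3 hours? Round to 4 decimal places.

0.2967

The rate is λ = 1/8.36 = 0.119617 per hour.
Memoryless: the residual past 2.34 is again Exp(λ).
P(6.18 < residual < 14.3) = e^(−λ·6.18) − e^(−λ·14.3) = 0.47748 − 0.18077 ≈ 0.2967.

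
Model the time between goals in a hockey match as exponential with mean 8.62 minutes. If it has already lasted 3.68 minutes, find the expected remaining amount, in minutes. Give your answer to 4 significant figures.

8.620

The rate is λ = 1/8.62 = 0.116009 per minute.
By memorylessness, the remaining amount past any threshold is again Exp(λ) with mean 1/λ = 8.62 minutes.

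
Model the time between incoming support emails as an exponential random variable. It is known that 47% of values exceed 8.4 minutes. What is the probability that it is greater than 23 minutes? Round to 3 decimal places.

e^(−λ·8.4) = 0.47 ⇒ λ = −ln(0.47)/8.4 = 0.0898836.
P(X > 23) = e^(−0.0898836·23) = e^(−2.0673) ≈ 0.127.

0.127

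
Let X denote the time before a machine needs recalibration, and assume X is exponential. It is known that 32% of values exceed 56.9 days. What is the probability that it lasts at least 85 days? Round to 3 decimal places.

0.182

e^(−λ·56.9) = 0.32 ⇒ λ = −ln(0.32)/56.9 = 0.0200252.
P(X > 85) = e^(−0.0200252·85) = e^(−1.7021) ≈ 0.182.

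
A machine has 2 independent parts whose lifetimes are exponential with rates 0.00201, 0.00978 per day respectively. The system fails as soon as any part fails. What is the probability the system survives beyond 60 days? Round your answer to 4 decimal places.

The time to first failure is exponential with rate Σλ = 0.00201 + 0.00978 = 0.01179.
P(min > 60) = e^(−0.01179·60) = e^(−0.7074) ≈ 0.4929.

0.4929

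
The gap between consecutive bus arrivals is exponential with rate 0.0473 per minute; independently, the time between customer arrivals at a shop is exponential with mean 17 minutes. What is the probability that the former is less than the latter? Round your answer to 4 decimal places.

0.4457

λ_1 = 0.0473, λ_2 = 1/17 = 0.0588235.
For independent exponentials, P(the former < the latter) = λ_1/(λ_1+λ_2) = 0.0473/0.106124 ≈ 0.4457.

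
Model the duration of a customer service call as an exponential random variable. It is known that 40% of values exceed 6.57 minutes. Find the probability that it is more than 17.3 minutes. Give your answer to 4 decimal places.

e^(−λ·6.57) = 0.40 ⇒ λ = −ln(0.40)/6.57 = 0.139466.
P(X > 17.3) = e^(−0.139466·17.3) = e^(−2.4128) ≈ 0.0896.

0.0896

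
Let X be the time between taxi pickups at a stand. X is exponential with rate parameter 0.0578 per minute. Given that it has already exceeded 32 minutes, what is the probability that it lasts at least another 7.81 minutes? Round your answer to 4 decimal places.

0.6367

The exponential is memoryless, so the remaining time is again Exp(λ): the condition X > 32 is irrelevant.
P(X > 7.81) = e^(−0.45142) ≈ 0.6367.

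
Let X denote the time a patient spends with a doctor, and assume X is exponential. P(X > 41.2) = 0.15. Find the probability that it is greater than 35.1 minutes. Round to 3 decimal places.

0.199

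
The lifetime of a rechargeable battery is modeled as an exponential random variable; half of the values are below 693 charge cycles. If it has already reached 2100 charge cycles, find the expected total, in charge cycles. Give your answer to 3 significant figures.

For an exponential, median = ln(2)/λ, so λ = ln 2 / 693 = 0.00100021 per charge cycle.
By memorylessness, E[X | X > 2100] = 2100 + 1/λ = 2100 + 999.788 = 3099.79 charge cycles.

3100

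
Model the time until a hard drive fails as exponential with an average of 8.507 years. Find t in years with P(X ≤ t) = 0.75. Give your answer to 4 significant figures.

11.79

The rate is λ = 1/8.507 = 0.11755 per year.
Set 1 − e^(−λt) = 0.75, so t = −ln(0.25)/λ = 1.3863/0.11755 ≈ 11.7932 years.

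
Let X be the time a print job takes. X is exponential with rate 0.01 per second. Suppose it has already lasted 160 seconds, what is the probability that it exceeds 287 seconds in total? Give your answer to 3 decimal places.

P(X > s+t | X > s) = e^(−λ(s+t))/e^(−λs) = e^(−λt), independent of s = 160.
P(X > 127) = e^(−1.27) ≈ 0.281.

0.281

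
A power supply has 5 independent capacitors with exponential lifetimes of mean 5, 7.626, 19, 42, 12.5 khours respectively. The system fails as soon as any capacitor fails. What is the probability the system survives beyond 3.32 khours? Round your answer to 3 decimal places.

0.198

The first failure time is exponential with rate Σλ_i = 1/5 + 1/7.626 + 1/19 + 1/42 + 1/12.5 = 0.487571 per khour.
P(min > 3.32) = e^(−0.487571·3.32) = e^(−1.6187) ≈ 0.198.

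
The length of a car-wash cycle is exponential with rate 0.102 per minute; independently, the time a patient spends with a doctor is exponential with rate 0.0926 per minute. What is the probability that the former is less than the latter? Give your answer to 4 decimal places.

λ_1 = 0.102, λ_2 = 0.0926.
For independent exponentials, P(the former < the latter) = λ_1/(λ_1+λ_2) = 0.102/0.1946 ≈ 0.5242.

0.5242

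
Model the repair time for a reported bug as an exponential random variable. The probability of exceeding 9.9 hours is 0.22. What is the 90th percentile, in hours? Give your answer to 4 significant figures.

e^(−λ·9.9) = 0.22 ⇒ λ = −ln(0.22)/9.9 = 0.152942.
90th percentile: 1 − e^(−λt) = 0.9, t = −ln(0.1)/λ = 15.0553 hours.

15.06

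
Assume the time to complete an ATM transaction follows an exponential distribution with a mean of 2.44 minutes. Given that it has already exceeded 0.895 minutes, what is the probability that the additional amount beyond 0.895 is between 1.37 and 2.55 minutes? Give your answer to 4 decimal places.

0.2187

The rate is λ = 1/2.44 = 0.409836 per minute.
Memoryless: the residual past 0.895 is again Exp(λ).
P(1.37 < residual < 2.55) = e^(−λ·1.37) − e^(−λ·2.55) = 0.57037 − 0.35166 ≈ 0.2187.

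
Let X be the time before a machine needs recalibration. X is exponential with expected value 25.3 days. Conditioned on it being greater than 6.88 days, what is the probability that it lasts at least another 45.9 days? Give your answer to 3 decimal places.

The rate is λ = 1/25.3 = 0.0395257 per day.
P(X > s+t | X > s) = e^(−λ(s+t))/e^(−λs) = e^(−λt), independent of s = 6.88.
P(X > 45.9) = e^(−1.8142) ≈ 0.163.

0.163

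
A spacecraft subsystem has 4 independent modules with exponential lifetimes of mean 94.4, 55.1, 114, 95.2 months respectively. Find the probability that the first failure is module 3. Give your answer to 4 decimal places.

Rates: λ_i = 1/mean_i → 0.0105932, 0.0181488, 0.00877193, 0.0105042; Σλ = 0.0480182.
P(module 3 first) = λ_3/Σλ = 0.00877193/0.0480182 ≈ 0.1827.

0.1827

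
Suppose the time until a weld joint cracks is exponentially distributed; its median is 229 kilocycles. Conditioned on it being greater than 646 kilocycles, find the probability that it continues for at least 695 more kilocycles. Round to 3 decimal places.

0.122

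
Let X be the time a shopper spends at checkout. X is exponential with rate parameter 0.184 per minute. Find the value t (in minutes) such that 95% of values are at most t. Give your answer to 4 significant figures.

16.28

Set 1 − e^(−λt) = 0.95, so t = −ln(0.05)/λ = 2.9957/0.184 ≈ 16.2812 minutes.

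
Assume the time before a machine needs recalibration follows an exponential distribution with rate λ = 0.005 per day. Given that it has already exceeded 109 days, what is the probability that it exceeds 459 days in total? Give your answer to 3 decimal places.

P(X > s+t | X > s) = e^(−λ(s+t))/e^(−λs) = e^(−λt), independent of s = 109.
P(X > 350) = e^(−1.75) ≈ 0.174.

0.174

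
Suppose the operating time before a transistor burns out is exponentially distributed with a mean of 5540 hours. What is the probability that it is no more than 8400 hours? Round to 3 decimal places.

The rate is λ = 1/5540 = 0.000180505 per hour.
P(X ≤ 8400) = 1 − e^(−λ·8400) = 1 − e^(−1.5162) ≈ 0.780.

0.780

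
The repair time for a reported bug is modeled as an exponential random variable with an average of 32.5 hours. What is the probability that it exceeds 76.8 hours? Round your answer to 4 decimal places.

0.0941

The rate is λ = 1/32.5 = 0.0307692 per hour.
P(X > 76.8) = e^(−λ·76.8) = e^(−2.3631) ≈ 0.0941.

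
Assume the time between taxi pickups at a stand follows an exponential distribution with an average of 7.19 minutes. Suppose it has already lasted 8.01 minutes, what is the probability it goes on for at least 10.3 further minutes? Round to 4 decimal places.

0.2387

The rate is λ = 1/7.19 = 0.139082 per minute.
By the memoryless property, P(X > 8.01+10.3 | X > 8.01) = P(X > 10.3).
P(X > 10.3) = e^(−1.4325) ≈ 0.2387.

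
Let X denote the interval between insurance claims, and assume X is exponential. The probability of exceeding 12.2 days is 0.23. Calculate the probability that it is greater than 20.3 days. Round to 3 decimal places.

0.087

e^(−λ·12.2) = 0.23 ⇒ λ = −ln(0.23)/12.2 = 0.120465.
P(X > 20.3) = e^(−0.120465·20.3) = e^(−2.4454) ≈ 0.087.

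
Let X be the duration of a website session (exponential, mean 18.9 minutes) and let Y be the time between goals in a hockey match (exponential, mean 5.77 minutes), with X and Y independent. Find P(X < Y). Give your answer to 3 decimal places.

λ_1 = 1/18.9 = 0.0529101, λ_2 = 1/5.77 = 0.17331.
For independent exponentials, P(X < Y) = λ_1/(λ_1+λ_2) = 0.0529101/0.22622 ≈ 0.234.

0.234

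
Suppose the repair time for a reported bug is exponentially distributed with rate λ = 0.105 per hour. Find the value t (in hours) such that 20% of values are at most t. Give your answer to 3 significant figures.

2.13

Set 1 − e^(−λt) = 0.2, so t = −ln(0.8)/λ = 0.22314/0.105 ≈ 2.12518 hours.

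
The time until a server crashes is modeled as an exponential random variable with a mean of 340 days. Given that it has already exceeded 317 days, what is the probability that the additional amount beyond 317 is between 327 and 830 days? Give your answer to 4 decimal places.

The rate is λ = 1/340 = 0.00294118 per day.
Memoryless: the residual past 317 is again Exp(λ).
P(327 < residual < 830) = e^(−λ·327) − e^(−λ·830) = 0.38222 − 0.08706 ≈ 0.2952.

0.2952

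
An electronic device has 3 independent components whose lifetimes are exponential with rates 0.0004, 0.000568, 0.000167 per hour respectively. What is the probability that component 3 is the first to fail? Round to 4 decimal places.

0.1471

The time to first failure is exponential with rate Σλ = 0.0004 + 0.000568 + 0.000167 = 0.001135.
P(component 3 first) = λ_3/Σλ = 0.000167/0.001135 ≈ 0.1471.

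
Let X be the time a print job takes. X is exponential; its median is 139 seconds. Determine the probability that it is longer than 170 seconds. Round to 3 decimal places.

For an exponential, median = ln(2)/λ, so λ = ln 2 / 139 = 0.00498667 per second.
P(X > 170) = e^(−λ·170) = e^(−0.84773) ≈ 0.428.

0.428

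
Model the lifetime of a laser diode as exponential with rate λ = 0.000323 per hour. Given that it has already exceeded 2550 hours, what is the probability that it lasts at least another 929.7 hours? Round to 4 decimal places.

0.7406

The exponential is memoryless, so the remaining time is again Exp(λ): the condition X > 2550 is irrelevant.
P(X > 929.7) = e^(−0.30029) ≈ 0.7406.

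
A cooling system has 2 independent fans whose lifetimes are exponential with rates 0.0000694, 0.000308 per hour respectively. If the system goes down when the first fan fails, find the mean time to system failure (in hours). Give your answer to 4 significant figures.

The time to first failure is exponential with rate Σλ = 0.0000694 + 0.000308 = 0.0003774.
E[min] = 1/Σλ = 1/0.0003774 = 2649.71 hours.

2650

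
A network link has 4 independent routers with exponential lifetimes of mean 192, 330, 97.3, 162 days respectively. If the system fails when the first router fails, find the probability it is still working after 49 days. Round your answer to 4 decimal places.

0.2983

The first failure time is exponential with rate Σλ_i = 1/192 + 1/330 + 1/97.3 + 1/162 = 0.024689 per day.
P(min > 49) = e^(−0.024689·49) = e^(−1.2098) ≈ 0.2983.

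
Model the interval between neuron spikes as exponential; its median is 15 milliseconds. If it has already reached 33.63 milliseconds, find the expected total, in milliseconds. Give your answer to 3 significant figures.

55.3

For an exponential, median = ln(2)/λ, so λ = ln 2 / 15 = 0.0462098 per millisecond.
By memorylessness, E[X | X > 33.63] = 33.63 + 1/λ = 33.63 + 21.6404 = 55.2704 milliseconds.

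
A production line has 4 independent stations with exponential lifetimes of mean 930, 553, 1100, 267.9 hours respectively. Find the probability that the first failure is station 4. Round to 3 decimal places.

Rates: λ_i = 1/mean_i → 0.00107527, 0.00180832, 0.000909091, 0.00373274; Σλ = 0.00752541.
P(station 4 first) = λ_4/Σλ = 0.00373274/0.00752541 ≈ 0.496.

0.496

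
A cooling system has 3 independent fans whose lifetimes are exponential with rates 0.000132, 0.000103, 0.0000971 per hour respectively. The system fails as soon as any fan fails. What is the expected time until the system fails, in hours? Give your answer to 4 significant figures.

3011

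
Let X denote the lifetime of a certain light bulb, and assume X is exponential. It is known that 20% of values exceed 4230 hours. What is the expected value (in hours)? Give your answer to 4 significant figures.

e^(−λ·4230) = 0.20 ⇒ λ = −ln(0.20)/4230 = 0.000380482.
Mean = 1/λ = 2628.25 hours.

2628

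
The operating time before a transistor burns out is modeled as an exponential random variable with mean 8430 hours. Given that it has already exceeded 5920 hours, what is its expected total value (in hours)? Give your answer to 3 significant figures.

The rate is λ = 1/8430 = 0.000118624 per hour.
By memorylessness, E[X | X > 5920] = 5920 + 1/λ = 5920 + 8430 = 14350 hours.

14400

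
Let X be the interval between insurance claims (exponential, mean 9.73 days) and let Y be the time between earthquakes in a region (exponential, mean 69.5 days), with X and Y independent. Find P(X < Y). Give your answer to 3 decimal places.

0.877

λ_1 = 1/9.73 = 0.102775, λ_2 = 1/69.5 = 0.0143885.
For independent exponentials, P(X < Y) = λ_1/(λ_1+λ_2) = 0.102775/0.117163 ≈ 0.877.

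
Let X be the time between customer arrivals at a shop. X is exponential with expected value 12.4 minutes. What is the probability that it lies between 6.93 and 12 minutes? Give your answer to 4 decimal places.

0.1919

The rate is λ = 1/12.4 = 0.0806452 per minute.
P(6.93 < X < 12) = e^(−λ·6.93) − e^(−λ·12) = 0.57185 − 0.37994 ≈ 0.1919.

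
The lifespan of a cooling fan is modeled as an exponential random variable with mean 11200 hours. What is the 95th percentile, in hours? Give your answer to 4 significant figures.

33550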